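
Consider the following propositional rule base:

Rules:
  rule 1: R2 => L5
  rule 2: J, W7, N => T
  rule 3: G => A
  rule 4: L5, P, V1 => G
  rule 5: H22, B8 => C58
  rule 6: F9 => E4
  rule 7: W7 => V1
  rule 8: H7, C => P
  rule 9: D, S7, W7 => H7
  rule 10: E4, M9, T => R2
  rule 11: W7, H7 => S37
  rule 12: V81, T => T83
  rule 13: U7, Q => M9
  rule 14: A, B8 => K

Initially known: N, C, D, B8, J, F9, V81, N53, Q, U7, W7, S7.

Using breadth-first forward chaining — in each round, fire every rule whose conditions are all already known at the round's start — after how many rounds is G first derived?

4

[1] rule 2 [J, W7, N => T]; rule 6 [F9 => E4]; rule 7 [W7 => V1]; rule 9 [D, S7, W7 => H7]; rule 13 [U7, Q => M9]. ⇒ new: T, E4, V1, H7, M9.
[2] rule 8 [H7, C => P]; rule 10 [E4, M9, T => R2]; rule 11 [W7, H7 => S37]; rule 12 [V81, T => T83]. ⇒ new: P, R2, S37, T83.
[3] rule 1 [R2 => L5]. ⇒ new: L5.
[4] rule 4 [L5, P, V1 => G]. ⇒ new: G.
G first appears in round 4.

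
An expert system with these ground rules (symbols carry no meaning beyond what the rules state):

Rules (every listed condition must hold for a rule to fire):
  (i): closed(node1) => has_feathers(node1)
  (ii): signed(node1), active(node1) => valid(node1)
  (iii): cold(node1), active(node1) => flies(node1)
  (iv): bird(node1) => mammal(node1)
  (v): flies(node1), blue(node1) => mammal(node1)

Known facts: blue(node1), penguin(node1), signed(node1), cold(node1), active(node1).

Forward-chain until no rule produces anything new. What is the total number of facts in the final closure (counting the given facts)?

[1] (ii) [signed(node1), active(node1) => valid(node1)]; (iii) [cold(node1), active(node1) => flies(node1)]. ⇒ new: valid(node1), flies(node1).
[2] (v) [flies(node1), blue(node1) => mammal(node1)]. ⇒ new: mammal(node1).
Closure: {active(node1), blue(node1), cold(node1), flies(node1), mammal(node1), penguin(node1), signed(node1), valid(node1)} — 8 facts.

8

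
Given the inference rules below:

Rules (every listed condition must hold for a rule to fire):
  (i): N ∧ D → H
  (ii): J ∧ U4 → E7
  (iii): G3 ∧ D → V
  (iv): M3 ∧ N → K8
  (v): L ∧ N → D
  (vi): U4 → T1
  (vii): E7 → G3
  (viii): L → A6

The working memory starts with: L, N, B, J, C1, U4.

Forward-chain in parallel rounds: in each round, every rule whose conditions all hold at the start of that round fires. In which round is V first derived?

3

Round 1: (ii) [J ∧ U4 → E7]; (v) [L ∧ N → D]; (vi) [U4 → T1]; (viii) [L → A6]. Adds E7, D, T1, A6.
Round 2: (i) [N ∧ D → H]; (vii) [E7 → G3]. Adds H, G3.
Round 3: (iii) [G3 ∧ D → V]. Adds V.
V first appears in round 3.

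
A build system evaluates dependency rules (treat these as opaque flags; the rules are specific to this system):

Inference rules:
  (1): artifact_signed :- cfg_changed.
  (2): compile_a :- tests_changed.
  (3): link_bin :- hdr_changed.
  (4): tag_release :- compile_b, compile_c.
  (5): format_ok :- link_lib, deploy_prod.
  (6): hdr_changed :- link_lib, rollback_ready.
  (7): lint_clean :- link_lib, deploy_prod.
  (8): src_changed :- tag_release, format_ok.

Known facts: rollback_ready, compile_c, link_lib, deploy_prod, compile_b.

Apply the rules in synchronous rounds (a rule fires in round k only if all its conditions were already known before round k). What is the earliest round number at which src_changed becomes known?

Round 1 fires (4), (5), (6), (7), giving tag_release, format_ok, hdr_changed, lint_clean.
Round 2 fires (3), (8), giving link_bin, src_changed.
src_changed first appears in round 2.

2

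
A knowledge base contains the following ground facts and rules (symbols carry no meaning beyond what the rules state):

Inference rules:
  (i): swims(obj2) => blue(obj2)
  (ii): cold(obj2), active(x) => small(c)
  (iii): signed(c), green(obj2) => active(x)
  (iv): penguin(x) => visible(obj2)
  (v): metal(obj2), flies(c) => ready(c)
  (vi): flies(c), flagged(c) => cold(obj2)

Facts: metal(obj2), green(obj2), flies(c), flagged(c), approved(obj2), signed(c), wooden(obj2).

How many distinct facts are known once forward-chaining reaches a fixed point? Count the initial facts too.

11

[1] (iii) [signed(c), green(obj2) => active(x)]; (v) [metal(obj2), flies(c) => ready(c)]; (vi) [flies(c), flagged(c) => cold(obj2)]. ⇒ new: active(x), ready(c), cold(obj2).
[2] (ii) [cold(obj2), active(x) => small(c)]. ⇒ new: small(c).
Closure: {active(x), approved(obj2), cold(obj2), flagged(c), flies(c), green(obj2), metal(obj2), ready(c), signed(c), small(c), wooden(obj2)} — 11 facts.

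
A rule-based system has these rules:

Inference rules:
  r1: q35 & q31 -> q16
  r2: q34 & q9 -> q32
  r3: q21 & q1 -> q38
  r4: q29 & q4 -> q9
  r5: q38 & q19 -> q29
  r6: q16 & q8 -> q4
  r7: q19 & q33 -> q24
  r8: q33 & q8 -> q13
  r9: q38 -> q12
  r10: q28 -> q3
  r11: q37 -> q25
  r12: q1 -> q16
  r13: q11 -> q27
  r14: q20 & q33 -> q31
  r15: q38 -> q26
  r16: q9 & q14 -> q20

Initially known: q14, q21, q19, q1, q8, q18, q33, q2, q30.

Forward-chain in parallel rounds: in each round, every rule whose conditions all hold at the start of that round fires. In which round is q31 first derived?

5

[1] r3 [q21 & q1 -> q38]; r7 [q19 & q33 -> q24]; r8 [q33 & q8 -> q13]; r12 [q1 -> q16]. ⇒ new: q38, q24, q13, q16.
[2] r5 [q38 & q19 -> q29]; r6 [q16 & q8 -> q4]; r9 [q38 -> q12]; r15 [q38 -> q26]. ⇒ new: q29, q4, q12, q26.
[3] r4 [q29 & q4 -> q9]. ⇒ new: q9.
[4] r16 [q9 & q14 -> q20]. ⇒ new: q20.
[5] r14 [q20 & q33 -> q31]. ⇒ new: q31.
q31 first appears in round 5.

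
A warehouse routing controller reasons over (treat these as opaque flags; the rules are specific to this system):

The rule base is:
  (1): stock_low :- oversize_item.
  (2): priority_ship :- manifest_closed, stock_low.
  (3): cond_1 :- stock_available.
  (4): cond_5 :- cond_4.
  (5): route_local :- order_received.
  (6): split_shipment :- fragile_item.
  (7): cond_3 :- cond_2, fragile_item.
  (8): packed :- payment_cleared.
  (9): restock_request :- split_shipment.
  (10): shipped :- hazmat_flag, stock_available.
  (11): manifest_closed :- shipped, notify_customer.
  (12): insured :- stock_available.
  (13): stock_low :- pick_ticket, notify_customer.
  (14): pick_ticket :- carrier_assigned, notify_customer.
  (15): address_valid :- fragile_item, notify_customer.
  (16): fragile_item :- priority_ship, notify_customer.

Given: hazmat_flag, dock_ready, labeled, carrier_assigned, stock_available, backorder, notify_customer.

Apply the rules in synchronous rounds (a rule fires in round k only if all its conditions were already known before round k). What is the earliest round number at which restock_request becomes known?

6

Round 1 — (3), (10), (12), (14), derive cond_1, shipped, insured, pick_ticket.
Round 2 — (11), (13), derive manifest_closed, stock_low.
Round 3 — (2), derive priority_ship.
Round 4 — (16), derive fragile_item.
Round 5 — (6), (15), derive split_shipment, address_valid.
Round 6 — (9), derive restock_request.
restock_request first appears in round 6.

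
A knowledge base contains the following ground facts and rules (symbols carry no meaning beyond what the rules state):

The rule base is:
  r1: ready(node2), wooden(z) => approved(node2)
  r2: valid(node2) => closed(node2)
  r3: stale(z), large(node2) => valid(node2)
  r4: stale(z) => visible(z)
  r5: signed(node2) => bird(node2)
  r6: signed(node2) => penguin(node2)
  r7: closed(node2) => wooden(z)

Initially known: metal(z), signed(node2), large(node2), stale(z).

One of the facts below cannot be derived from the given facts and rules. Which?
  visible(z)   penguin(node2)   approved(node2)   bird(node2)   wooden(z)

Round 1: r3 [stale(z), large(node2) => valid(node2)]; r4 [stale(z) => visible(z)]; r5 [signed(node2) => bird(node2)]; r6 [signed(node2) => penguin(node2)]. New: valid(node2), visible(z), bird(node2), penguin(node2).
Round 2: r2 [valid(node2) => closed(node2)]. New: closed(node2).
Round 3: r7 [closed(node2) => wooden(z)]. New: wooden(z).
Derived: visible(z) (round 1), wooden(z) (round 3), bird(node2) (round 1), penguin(node2) (round 1). approved(node2) never appears in any round.

approved(node2)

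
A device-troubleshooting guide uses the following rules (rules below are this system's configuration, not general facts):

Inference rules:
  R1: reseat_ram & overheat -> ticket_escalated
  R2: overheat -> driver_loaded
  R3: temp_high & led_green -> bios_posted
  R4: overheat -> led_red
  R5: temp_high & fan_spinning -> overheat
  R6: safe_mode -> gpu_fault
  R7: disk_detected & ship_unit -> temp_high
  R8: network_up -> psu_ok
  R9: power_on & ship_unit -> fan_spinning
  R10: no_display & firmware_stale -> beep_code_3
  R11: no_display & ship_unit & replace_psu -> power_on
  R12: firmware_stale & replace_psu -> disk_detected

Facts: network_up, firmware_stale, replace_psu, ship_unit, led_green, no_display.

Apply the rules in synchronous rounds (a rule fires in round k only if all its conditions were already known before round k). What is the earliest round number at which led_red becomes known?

Round 1: R8 [network_up -> psu_ok]; R10 [no_display & firmware_stale -> beep_code_3]; R11 [no_display & ship_unit & replace_psu -> power_on]; R12 [firmware_stale & replace_psu -> disk_detected]. Adds psu_ok, beep_code_3, power_on, disk_detected.
Round 2: R7 [disk_detected & ship_unit -> temp_high]; R9 [power_on & ship_unit -> fan_spinning]. Adds temp_high, fan_spinning.
Round 3: R3 [temp_high & led_green -> bios_posted]; R5 [temp_high & fan_spinning -> overheat]. Adds bios_posted, overheat.
Round 4: R2 [overheat -> driver_loaded]; R4 [overheat -> led_red]. Adds driver_loaded, led_red.
led_red first appears in round 4.

4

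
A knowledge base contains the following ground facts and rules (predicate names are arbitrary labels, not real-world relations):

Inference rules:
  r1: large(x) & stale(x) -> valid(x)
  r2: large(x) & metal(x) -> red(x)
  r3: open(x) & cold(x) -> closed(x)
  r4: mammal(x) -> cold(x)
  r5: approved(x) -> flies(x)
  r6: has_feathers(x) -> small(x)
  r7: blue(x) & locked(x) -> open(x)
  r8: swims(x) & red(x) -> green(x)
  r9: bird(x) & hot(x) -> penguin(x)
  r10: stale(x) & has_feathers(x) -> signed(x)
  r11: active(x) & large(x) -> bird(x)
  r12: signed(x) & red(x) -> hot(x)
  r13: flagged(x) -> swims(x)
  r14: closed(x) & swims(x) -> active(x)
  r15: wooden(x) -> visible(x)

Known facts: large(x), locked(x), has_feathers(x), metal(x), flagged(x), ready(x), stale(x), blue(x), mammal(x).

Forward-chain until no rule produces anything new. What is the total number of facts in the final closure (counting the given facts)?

Round 1 fires r1, r2, r4, r6, r7, r10, r13, giving valid(x), red(x), cold(x), small(x), open(x), signed(x), swims(x).
Round 2 fires r3, r8, r12, giving closed(x), green(x), hot(x).
Round 3 fires r14, giving active(x).
Round 4 fires r11, giving bird(x).
Round 5 fires r9, giving penguin(x).
Closure: {active(x), bird(x), blue(x), closed(x), cold(x), flagged(x), green(x), has_feathers(x), hot(x), large(x), locked(x), mammal(x), metal(x), open(x), penguin(x), ready(x), red(x), signed(x), small(x), stale(x), swims(x), valid(x)} — 22 facts.

22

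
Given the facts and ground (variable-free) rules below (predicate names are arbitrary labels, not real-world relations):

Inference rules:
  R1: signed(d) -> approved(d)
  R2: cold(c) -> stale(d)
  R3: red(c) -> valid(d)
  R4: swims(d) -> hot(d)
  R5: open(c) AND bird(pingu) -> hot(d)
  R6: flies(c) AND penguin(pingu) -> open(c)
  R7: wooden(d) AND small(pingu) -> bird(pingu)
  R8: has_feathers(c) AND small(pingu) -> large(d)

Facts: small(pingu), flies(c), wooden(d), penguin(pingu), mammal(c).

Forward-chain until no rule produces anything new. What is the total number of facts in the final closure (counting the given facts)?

8

Round 1: R6 [flies(c) AND penguin(pingu) -> open(c)]; R7 [wooden(d) AND small(pingu) -> bird(pingu)]. Adds open(c), bird(pingu).
Round 2: R5 [open(c) AND bird(pingu) -> hot(d)]. Adds hot(d).
Closure: {bird(pingu), flies(c), hot(d), mammal(c), open(c), penguin(pingu), small(pingu), wooden(d)} — 8 facts.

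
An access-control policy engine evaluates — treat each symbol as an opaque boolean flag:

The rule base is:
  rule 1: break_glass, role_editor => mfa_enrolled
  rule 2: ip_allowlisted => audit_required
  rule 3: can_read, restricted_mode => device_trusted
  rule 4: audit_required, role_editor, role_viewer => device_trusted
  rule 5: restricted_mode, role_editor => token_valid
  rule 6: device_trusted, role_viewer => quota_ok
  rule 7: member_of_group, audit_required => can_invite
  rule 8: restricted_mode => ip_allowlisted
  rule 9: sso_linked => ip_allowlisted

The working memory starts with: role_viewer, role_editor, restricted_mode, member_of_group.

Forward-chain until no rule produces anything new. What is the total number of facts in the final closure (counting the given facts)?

10

Round 1 — rule 5, rule 8, derive token_valid, ip_allowlisted.
Round 2 — rule 2, derive audit_required.
Round 3 — rule 4, rule 7, derive device_trusted, can_invite.
Round 4 — rule 6, derive quota_ok.
Closure: {audit_required, can_invite, device_trusted, ip_allowlisted, member_of_group, quota_ok, restricted_mode, role_editor, role_viewer, token_valid} — 10 facts.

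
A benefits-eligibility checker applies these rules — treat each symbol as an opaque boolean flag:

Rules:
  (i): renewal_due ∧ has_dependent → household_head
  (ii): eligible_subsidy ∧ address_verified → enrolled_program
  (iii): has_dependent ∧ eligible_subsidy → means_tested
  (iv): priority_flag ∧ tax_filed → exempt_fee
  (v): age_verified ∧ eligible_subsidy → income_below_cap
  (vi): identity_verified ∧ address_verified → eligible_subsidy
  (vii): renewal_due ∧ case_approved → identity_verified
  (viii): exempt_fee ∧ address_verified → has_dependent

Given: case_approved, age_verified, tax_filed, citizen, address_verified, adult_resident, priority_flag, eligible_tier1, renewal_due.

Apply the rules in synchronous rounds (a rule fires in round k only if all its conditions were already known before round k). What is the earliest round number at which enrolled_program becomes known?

3

Round 1 fires (iv), (vii), giving exempt_fee, identity_verified.
Round 2 fires (vi), (viii), giving eligible_subsidy, has_dependent.
Round 3 fires (i), (ii), (iii), (v), giving household_head, enrolled_program, means_tested, income_below_cap.
enrolled_program first appears in round 3.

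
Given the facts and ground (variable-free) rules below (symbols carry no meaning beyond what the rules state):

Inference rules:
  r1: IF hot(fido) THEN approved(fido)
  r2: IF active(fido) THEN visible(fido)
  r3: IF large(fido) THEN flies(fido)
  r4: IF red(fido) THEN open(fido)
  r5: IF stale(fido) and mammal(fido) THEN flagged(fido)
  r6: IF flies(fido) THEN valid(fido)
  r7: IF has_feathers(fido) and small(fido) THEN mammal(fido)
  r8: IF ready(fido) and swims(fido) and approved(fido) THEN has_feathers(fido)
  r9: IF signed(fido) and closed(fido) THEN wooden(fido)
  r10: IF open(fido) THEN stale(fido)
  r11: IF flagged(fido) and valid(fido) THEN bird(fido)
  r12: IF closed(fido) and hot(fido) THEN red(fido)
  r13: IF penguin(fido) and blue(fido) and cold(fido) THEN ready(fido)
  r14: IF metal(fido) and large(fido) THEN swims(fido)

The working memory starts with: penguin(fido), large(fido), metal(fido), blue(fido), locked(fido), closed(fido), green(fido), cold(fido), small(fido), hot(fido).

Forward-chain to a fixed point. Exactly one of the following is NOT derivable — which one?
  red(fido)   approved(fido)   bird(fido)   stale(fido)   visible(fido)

Round 1: r1 [IF hot(fido) THEN approved(fido)]; r3 [IF large(fido) THEN flies(fido)]; r12 [IF closed(fido) and hot(fido) THEN red(fido)]; r13 [IF penguin(fido) and blue(fido) and cold(fido) THEN ready(fido)]; r14 [IF metal(fido) and large(fido) THEN swims(fido)]. Adds approved(fido), flies(fido), red(fido), ready(fido), swims(fido).
Round 2: r4 [IF red(fido) THEN open(fido)]; r6 [IF flies(fido) THEN valid(fido)]; r8 [IF ready(fido) and swims(fido) and approved(fido) THEN has_feathers(fido)]. Adds open(fido), valid(fido), has_feathers(fido).
Round 3: r7 [IF has_feathers(fido) and small(fido) THEN mammal(fido)]; r10 [IF open(fido) THEN stale(fido)]. Adds mammal(fido), stale(fido).
Round 4: r5 [IF stale(fido) and mammal(fido) THEN flagged(fido)]. Adds flagged(fido).
Round 5: r11 [IF flagged(fido) and valid(fido) THEN bird(fido)]. Adds bird(fido).
Derived: stale(fido) (round 3), approved(fido) (round 1), red(fido) (round 1), bird(fido) (round 5). visible(fido) never appears in any round.

visible(fido)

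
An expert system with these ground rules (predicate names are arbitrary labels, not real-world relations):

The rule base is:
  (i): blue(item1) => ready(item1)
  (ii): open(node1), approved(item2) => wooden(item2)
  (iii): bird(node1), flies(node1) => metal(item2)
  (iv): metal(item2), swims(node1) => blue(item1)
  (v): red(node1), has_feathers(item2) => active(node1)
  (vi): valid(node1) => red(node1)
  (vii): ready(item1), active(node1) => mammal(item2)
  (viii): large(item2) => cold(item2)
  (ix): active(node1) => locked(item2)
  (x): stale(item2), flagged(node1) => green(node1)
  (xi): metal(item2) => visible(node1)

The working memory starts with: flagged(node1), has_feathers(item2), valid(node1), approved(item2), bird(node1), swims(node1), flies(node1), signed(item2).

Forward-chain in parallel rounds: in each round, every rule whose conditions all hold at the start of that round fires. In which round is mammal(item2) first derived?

4

Round 1 fires (iii), (vi), giving metal(item2), red(node1).
Round 2 fires (iv), (v), (xi), giving blue(item1), active(node1), visible(node1).
Round 3 fires (i), (ix), giving ready(item1), locked(item2).
Round 4 fires (vii), giving mammal(item2).
mammal(item2) first appears in round 4.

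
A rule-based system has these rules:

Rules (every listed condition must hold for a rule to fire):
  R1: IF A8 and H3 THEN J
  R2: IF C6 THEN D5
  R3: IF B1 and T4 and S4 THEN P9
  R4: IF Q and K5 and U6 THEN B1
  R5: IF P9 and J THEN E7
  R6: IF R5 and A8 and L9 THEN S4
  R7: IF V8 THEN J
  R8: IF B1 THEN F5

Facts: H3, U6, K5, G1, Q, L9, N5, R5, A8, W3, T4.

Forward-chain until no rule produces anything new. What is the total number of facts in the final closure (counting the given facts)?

17

Round 1: R1 [IF A8 and H3 THEN J]; R4 [IF Q and K5 and U6 THEN B1]; R6 [IF R5 and A8 and L9 THEN S4]. New: J, B1, S4.
Round 2: R3 [IF B1 and T4 and S4 THEN P9]; R8 [IF B1 THEN F5]. New: P9, F5.
Round 3: R5 [IF P9 and J THEN E7]. New: E7.
Closure: {A8, B1, E7, F5, G1, H3, J, K5, L9, N5, P9, Q, R5, S4, T4, U6, W3} — 17 facts.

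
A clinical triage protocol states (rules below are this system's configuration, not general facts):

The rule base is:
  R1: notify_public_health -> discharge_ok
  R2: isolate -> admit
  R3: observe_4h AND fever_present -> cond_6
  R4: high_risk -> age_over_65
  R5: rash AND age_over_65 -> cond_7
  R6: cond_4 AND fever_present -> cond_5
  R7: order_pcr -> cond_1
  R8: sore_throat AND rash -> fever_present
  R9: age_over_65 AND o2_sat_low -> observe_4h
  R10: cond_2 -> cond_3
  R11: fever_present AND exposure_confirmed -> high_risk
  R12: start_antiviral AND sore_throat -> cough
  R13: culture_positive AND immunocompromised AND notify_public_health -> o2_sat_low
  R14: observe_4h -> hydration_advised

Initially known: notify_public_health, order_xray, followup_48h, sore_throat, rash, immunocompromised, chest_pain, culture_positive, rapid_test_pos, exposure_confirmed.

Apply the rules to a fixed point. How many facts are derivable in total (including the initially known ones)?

19

Round 1 — R1, R8, R13, derive discharge_ok, fever_present, o2_sat_low.
Round 2 — R11, derive high_risk.
Round 3 — R4, derive age_over_65.
Round 4 — R5, R9, derive cond_7, observe_4h.
Round 5 — R3, R14, derive cond_6, hydration_advised.
Closure: {age_over_65, chest_pain, cond_6, cond_7, culture_positive, discharge_ok, exposure_confirmed, fever_present, followup_48h, high_risk, hydration_advised, immunocompromised, notify_public_health, o2_sat_low, observe_4h, order_xray, rapid_test_pos, rash, sore_throat} — 19 facts.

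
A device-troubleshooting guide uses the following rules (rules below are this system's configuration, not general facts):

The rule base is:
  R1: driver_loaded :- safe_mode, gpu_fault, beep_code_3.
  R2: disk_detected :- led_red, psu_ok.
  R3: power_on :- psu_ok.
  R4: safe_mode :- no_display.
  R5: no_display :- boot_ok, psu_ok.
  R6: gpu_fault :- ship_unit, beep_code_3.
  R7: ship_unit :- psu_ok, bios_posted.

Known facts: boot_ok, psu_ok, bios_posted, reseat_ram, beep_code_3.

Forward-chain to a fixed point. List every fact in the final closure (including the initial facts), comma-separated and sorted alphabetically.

beep_code_3, bios_posted, boot_ok, driver_loaded, gpu_fault, no_display, power_on, psu_ok, reseat_ram, safe_mode, ship_unit

Round 1: R3 [power_on :- psu_ok.]; R5 [no_display :- boot_ok, psu_ok.]; R7 [ship_unit :- psu_ok, bios_posted.]. Adds power_on, no_display, ship_unit.
Round 2: R4 [safe_mode :- no_display.]; R6 [gpu_fault :- ship_unit, beep_code_3.]. Adds safe_mode, gpu_fault.
Round 3: R1 [driver_loaded :- safe_mode, gpu_fault, beep_code_3.]. Adds driver_loaded.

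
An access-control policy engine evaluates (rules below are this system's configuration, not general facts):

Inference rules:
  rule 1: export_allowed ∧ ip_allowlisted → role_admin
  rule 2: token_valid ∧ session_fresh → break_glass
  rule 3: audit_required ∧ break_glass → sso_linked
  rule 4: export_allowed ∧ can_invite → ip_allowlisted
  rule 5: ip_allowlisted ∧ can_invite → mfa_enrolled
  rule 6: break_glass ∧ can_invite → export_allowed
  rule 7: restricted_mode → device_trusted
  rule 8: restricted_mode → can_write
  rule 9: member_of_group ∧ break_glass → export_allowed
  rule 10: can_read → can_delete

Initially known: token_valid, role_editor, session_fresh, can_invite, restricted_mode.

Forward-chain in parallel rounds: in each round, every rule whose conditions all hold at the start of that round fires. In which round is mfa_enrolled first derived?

Round 1 fires rule 2, rule 7, rule 8, giving break_glass, device_trusted, can_write.
Round 2 fires rule 6, giving export_allowed.
Round 3 fires rule 4, giving ip_allowlisted.
Round 4 fires rule 1, rule 5, giving role_admin, mfa_enrolled.
mfa_enrolled first appears in round 4.

4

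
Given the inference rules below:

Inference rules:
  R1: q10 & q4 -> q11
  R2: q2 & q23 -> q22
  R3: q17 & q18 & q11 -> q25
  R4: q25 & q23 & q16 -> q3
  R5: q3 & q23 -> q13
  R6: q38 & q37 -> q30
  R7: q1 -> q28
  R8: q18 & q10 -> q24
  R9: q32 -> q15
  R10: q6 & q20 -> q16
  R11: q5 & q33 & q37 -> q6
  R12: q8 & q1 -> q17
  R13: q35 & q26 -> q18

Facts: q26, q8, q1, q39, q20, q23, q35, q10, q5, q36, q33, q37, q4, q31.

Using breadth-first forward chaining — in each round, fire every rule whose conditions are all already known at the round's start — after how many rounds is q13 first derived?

Round 1: R1 [q10 & q4 -> q11]; R7 [q1 -> q28]; R11 [q5 & q33 & q37 -> q6]; R12 [q8 & q1 -> q17]; R13 [q35 & q26 -> q18]. New: q11, q28, q6, q17, q18.
Round 2: R3 [q17 & q18 & q11 -> q25]; R8 [q18 & q10 -> q24]; R10 [q6 & q20 -> q16]. New: q25, q24, q16.
Round 3: R4 [q25 & q23 & q16 -> q3]. New: q3.
Round 4: R5 [q3 & q23 -> q13]. New: q13.
q13 first appears in round 4.

4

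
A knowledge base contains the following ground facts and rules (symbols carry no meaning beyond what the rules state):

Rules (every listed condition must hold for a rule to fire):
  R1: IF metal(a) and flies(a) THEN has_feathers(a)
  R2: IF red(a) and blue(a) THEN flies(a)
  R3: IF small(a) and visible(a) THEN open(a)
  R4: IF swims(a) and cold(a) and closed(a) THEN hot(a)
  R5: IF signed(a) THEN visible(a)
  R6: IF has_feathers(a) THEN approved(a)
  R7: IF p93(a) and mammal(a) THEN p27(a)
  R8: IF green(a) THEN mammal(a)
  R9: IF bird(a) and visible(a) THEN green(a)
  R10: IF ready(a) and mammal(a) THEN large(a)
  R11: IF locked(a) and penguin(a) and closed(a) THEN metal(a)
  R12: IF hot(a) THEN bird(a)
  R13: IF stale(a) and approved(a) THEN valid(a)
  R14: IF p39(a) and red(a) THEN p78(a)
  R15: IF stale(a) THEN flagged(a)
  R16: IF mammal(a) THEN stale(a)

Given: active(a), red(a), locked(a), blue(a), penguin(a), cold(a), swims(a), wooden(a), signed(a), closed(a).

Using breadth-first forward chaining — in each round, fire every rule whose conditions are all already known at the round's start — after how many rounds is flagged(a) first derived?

Round 1: R2 [IF red(a) and blue(a) THEN flies(a)]; R4 [IF swims(a) and cold(a) and closed(a) THEN hot(a)]; R5 [IF signed(a) THEN visible(a)]; R11 [IF locked(a) and penguin(a) and closed(a) THEN metal(a)]. Adds flies(a), hot(a), visible(a), metal(a).
Round 2: R1 [IF metal(a) and flies(a) THEN has_feathers(a)]; R12 [IF hot(a) THEN bird(a)]. Adds has_feathers(a), bird(a).
Round 3: R6 [IF has_feathers(a) THEN approved(a)]; R9 [IF bird(a) and visible(a) THEN green(a)]. Adds approved(a), green(a).
Round 4: R8 [IF green(a) THEN mammal(a)]. Adds mammal(a).
Round 5: R16 [IF mammal(a) THEN stale(a)]. Adds stale(a).
Round 6: R13 [IF stale(a) and approved(a) THEN valid(a)]; R15 [IF stale(a) THEN flagged(a)]. Adds valid(a), flagged(a).
flagged(a) first appears in round 6.

6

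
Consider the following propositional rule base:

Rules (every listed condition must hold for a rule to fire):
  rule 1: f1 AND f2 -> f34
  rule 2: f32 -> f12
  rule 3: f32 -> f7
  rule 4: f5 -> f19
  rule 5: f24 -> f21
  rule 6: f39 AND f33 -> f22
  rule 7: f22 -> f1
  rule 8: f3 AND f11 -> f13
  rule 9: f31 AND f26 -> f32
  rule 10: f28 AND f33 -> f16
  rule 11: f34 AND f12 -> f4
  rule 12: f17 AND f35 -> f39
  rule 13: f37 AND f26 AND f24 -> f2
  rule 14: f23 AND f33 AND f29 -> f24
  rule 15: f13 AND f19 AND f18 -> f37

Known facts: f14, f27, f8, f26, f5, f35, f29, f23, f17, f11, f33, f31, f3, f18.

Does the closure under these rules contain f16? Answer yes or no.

[1] rule 4 [f5 -> f19]; rule 8 [f3 AND f11 -> f13]; rule 9 [f31 AND f26 -> f32]; rule 12 [f17 AND f35 -> f39]; rule 14 [f23 AND f33 AND f29 -> f24]. ⇒ new: f19, f13, f32, f39, f24.
[2] rule 2 [f32 -> f12]; rule 3 [f32 -> f7]; rule 5 [f24 -> f21]; rule 6 [f39 AND f33 -> f22]; rule 15 [f13 AND f19 AND f18 -> f37]. ⇒ new: f12, f7, f21, f22, f37.
[3] rule 7 [f22 -> f1]; rule 13 [f37 AND f26 AND f24 -> f2]. ⇒ new: f1, f2.
[4] rule 1 [f1 AND f2 -> f34]. ⇒ new: f34.
[5] rule 11 [f34 AND f12 -> f4]. ⇒ new: f4.
Fixed point reached. f16 is concluded only by rule 10; rule 10 needs f28 (never derived).

no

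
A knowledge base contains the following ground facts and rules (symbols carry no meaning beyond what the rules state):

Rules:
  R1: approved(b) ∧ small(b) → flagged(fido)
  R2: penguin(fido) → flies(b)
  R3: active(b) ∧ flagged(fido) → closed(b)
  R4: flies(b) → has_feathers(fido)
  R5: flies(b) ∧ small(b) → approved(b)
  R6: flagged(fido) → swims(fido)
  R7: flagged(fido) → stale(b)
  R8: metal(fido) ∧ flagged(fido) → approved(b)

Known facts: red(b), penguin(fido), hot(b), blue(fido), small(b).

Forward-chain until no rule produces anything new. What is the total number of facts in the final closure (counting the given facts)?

11

Round 1 — R2, derive flies(b).
Round 2 — R4, R5, derive has_feathers(fido), approved(b).
Round 3 — R1, derive flagged(fido).
Round 4 — R6, R7, derive swims(fido), stale(b).
Closure: {approved(b), blue(fido), flagged(fido), flies(b), has_feathers(fido), hot(b), penguin(fido), red(b), small(b), stale(b), swims(fido)} — 11 facts.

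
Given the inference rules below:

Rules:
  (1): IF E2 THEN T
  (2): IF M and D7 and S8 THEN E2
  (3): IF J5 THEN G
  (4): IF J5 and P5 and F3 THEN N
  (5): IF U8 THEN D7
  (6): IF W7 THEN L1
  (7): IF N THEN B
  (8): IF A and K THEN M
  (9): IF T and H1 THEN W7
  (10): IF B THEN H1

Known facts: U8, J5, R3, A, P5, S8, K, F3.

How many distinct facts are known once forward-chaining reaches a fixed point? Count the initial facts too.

18

Round 1: (3) [IF J5 THEN G]; (4) [IF J5 and P5 and F3 THEN N]; (5) [IF U8 THEN D7]; (8) [IF A and K THEN M]. New: G, N, D7, M.
Round 2: (2) [IF M and D7 and S8 THEN E2]; (7) [IF N THEN B]. New: E2, B.
Round 3: (1) [IF E2 THEN T]; (10) [IF B THEN H1]. New: T, H1.
Round 4: (9) [IF T and H1 THEN W7]. New: W7.
Round 5: (6) [IF W7 THEN L1]. New: L1.
Closure: {A, B, D7, E2, F3, G, H1, J5, K, L1, M, N, P5, R3, S8, T, U8, W7} — 18 facts.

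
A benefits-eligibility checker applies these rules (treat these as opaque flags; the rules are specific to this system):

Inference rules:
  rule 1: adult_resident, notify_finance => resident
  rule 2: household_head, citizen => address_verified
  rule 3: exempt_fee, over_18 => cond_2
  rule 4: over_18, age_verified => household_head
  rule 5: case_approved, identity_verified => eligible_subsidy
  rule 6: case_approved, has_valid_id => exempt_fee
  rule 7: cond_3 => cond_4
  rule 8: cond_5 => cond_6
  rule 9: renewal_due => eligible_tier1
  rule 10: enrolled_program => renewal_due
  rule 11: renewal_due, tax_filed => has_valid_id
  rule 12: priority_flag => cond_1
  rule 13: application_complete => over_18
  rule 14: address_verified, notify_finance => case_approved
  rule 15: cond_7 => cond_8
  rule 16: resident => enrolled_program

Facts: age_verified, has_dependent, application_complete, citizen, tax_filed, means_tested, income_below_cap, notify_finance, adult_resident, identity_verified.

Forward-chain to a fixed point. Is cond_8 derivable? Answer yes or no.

Round 1: rule 1 [adult_resident, notify_finance => resident]; rule 13 [application_complete => over_18]. New: resident, over_18.
Round 2: rule 4 [over_18, age_verified => household_head]; rule 16 [resident => enrolled_program]. New: household_head, enrolled_program.
Round 3: rule 2 [household_head, citizen => address_verified]; rule 10 [enrolled_program => renewal_due]. New: address_verified, renewal_due.
Round 4: rule 9 [renewal_due => eligible_tier1]; rule 11 [renewal_due, tax_filed => has_valid_id]; rule 14 [address_verified, notify_finance => case_approved]. New: eligible_tier1, has_valid_id, case_approved.
Round 5: rule 5 [case_approved, identity_verified => eligible_subsidy]; rule 6 [case_approved, has_valid_id => exempt_fee]. New: eligible_subsidy, exempt_fee.
Round 6: rule 3 [exempt_fee, over_18 => cond_2]. New: cond_2.
Fixed point reached. cond_8 is concluded only by rule 15; rule 15 needs cond_7 (never derived).

no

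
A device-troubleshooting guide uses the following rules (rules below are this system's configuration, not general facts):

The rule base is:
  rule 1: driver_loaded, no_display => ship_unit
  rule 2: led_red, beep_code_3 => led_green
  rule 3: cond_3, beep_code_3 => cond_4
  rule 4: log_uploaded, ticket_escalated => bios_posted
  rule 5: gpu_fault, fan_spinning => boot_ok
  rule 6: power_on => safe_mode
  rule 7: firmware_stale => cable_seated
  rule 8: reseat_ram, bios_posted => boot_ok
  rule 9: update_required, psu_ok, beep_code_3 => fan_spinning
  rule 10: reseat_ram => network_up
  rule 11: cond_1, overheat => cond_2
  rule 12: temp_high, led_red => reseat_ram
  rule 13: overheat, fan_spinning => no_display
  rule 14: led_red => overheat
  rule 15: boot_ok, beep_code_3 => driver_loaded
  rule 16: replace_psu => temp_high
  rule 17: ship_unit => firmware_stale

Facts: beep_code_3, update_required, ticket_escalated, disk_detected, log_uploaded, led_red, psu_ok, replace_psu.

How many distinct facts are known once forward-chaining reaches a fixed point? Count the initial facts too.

21

Round 1: rule 2 [led_red, beep_code_3 => led_green]; rule 4 [log_uploaded, ticket_escalated => bios_posted]; rule 9 [update_required, psu_ok, beep_code_3 => fan_spinning]; rule 14 [led_red => overheat]; rule 16 [replace_psu => temp_high]. Adds led_green, bios_posted, fan_spinning, overheat, temp_high.
Round 2: rule 12 [temp_high, led_red => reseat_ram]; rule 13 [overheat, fan_spinning => no_display]. Adds reseat_ram, no_display.
Round 3: rule 8 [reseat_ram, bios_posted => boot_ok]; rule 10 [reseat_ram => network_up]. Adds boot_ok, network_up.
Round 4: rule 15 [boot_ok, beep_code_3 => driver_loaded]. Adds driver_loaded.
Round 5: rule 1 [driver_loaded, no_display => ship_unit]. Adds ship_unit.
Round 6: rule 17 [ship_unit => firmware_stale]. Adds firmware_stale.
Round 7: rule 7 [firmware_stale => cable_seated]. Adds cable_seated.
Closure: {beep_code_3, bios_posted, boot_ok, cable_seated, disk_detected, driver_loaded, fan_spinning, firmware_stale, led_green, led_red, log_uploaded, network_up, no_display, overheat, psu_ok, replace_psu, reseat_ram, ship_unit, temp_high, ticket_escalated, update_required} — 21 facts.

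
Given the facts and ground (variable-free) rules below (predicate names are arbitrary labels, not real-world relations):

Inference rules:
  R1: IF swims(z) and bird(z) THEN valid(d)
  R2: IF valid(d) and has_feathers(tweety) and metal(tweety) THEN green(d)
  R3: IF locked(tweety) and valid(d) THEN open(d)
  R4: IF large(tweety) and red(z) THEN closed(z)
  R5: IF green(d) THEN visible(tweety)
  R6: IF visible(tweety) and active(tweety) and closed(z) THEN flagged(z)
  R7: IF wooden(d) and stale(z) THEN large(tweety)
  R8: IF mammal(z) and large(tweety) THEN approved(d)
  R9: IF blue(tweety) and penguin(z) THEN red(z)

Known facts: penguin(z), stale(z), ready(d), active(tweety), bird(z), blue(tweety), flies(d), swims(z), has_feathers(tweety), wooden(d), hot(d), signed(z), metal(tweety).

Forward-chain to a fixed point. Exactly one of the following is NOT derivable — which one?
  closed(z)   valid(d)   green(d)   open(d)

open(d)

Round 1 — R1, R7, R9, derive valid(d), large(tweety), red(z).
Round 2 — R2, R4, derive green(d), closed(z).
Round 3 — R5, derive visible(tweety).
Round 4 — R6, derive flagged(z).
Derived: valid(d) (round 1), closed(z) (round 2), green(d) (round 2). open(d) never appears in any round.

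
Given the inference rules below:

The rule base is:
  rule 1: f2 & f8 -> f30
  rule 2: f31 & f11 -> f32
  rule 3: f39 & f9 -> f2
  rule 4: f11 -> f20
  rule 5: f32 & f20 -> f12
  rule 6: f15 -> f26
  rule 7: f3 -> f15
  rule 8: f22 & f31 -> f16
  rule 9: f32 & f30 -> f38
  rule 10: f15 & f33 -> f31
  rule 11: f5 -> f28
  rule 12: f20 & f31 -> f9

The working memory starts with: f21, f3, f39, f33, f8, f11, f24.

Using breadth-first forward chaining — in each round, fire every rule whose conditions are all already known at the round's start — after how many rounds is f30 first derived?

Round 1: rule 4 [f11 -> f20]; rule 7 [f3 -> f15]. Adds f20, f15.
Round 2: rule 6 [f15 -> f26]; rule 10 [f15 & f33 -> f31]. Adds f26, f31.
Round 3: rule 2 [f31 & f11 -> f32]; rule 12 [f20 & f31 -> f9]. Adds f32, f9.
Round 4: rule 3 [f39 & f9 -> f2]; rule 5 [f32 & f20 -> f12]. Adds f2, f12.
Round 5: rule 1 [f2 & f8 -> f30]. Adds f30.
f30 first appears in round 5.

5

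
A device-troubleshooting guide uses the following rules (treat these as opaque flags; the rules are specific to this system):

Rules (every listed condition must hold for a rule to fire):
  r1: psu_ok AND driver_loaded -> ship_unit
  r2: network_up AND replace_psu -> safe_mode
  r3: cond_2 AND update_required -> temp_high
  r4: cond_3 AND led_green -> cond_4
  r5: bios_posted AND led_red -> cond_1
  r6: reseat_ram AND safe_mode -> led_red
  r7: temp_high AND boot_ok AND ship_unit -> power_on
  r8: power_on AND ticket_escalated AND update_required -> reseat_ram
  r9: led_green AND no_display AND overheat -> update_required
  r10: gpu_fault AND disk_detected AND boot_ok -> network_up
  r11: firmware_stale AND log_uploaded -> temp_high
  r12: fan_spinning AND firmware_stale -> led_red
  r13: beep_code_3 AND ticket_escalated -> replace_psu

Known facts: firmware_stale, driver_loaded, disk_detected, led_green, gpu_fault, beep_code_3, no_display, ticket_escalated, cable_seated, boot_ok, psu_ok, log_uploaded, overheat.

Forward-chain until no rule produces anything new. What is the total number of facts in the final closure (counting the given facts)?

Round 1: r1 [psu_ok AND driver_loaded -> ship_unit]; r9 [led_green AND no_display AND overheat -> update_required]; r10 [gpu_fault AND disk_detected AND boot_ok -> network_up]; r11 [firmware_stale AND log_uploaded -> temp_high]; r13 [beep_code_3 AND ticket_escalated -> replace_psu]. New: ship_unit, update_required, network_up, temp_high, replace_psu.
Round 2: r2 [network_up AND replace_psu -> safe_mode]; r7 [temp_high AND boot_ok AND ship_unit -> power_on]. New: safe_mode, power_on.
Round 3: r8 [power_on AND ticket_escalated AND update_required -> reseat_ram]. New: reseat_ram.
Round 4: r6 [reseat_ram AND safe_mode -> led_red]. New: led_red.
Closure: {beep_code_3, boot_ok, cable_seated, disk_detected, driver_loaded, firmware_stale, gpu_fault, led_green, led_red, log_uploaded, network_up, no_display, overheat, power_on, psu_ok, replace_psu, reseat_ram, safe_mode, ship_unit, temp_high, ticket_escalated, update_required} — 22 facts.

22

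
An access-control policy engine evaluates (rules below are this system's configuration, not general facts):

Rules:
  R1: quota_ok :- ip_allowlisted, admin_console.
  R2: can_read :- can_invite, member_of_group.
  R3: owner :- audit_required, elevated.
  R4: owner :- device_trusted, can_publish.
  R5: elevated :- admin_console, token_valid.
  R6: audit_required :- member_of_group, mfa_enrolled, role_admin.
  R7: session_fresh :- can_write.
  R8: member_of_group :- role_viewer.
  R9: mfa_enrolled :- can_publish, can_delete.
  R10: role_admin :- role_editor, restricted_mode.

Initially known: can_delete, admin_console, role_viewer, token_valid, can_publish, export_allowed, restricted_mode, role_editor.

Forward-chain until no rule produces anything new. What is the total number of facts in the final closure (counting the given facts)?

Round 1: R5 [elevated :- admin_console, token_valid.]; R8 [member_of_group :- role_viewer.]; R9 [mfa_enrolled :- can_publish, can_delete.]; R10 [role_admin :- role_editor, restricted_mode.]. Adds elevated, member_of_group, mfa_enrolled, role_admin.
Round 2: R6 [audit_required :- member_of_group, mfa_enrolled, role_admin.]. Adds audit_required.
Round 3: R3 [owner :- audit_required, elevated.]. Adds owner.
Closure: {admin_console, audit_required, can_delete, can_publish, elevated, export_allowed, member_of_group, mfa_enrolled, owner, restricted_mode, role_admin, role_editor, role_viewer, token_valid} — 14 facts.

14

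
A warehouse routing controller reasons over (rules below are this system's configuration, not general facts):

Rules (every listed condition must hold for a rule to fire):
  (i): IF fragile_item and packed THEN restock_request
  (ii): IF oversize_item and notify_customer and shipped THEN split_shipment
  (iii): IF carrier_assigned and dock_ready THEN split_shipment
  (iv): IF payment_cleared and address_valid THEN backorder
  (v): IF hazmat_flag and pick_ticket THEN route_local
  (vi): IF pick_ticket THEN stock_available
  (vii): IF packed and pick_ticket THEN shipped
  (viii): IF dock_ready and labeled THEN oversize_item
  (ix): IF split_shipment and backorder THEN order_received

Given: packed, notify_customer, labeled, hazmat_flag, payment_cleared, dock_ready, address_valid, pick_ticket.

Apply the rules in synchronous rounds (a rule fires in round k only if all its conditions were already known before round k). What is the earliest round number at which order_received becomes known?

3

Round 1 fires (iv), (v), (vi), (vii), (viii), giving backorder, route_local, stock_available, shipped, oversize_item.
Round 2 fires (ii), giving split_shipment.
Round 3 fires (ix), giving order_received.
order_received first appears in round 3.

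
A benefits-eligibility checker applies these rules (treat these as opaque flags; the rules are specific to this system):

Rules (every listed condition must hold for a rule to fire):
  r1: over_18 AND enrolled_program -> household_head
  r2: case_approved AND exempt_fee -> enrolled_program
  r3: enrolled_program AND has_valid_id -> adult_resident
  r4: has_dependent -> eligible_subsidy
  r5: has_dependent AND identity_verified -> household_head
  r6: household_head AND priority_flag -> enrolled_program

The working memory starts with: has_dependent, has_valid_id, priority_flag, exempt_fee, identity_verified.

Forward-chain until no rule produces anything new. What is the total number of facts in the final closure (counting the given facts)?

9

[1] r4 [has_dependent -> eligible_subsidy]; r5 [has_dependent AND identity_verified -> household_head]. ⇒ new: eligible_subsidy, household_head.
[2] r6 [household_head AND priority_flag -> enrolled_program]. ⇒ new: enrolled_program.
[3] r3 [enrolled_program AND has_valid_id -> adult_resident]. ⇒ new: adult_resident.
Closure: {adult_resident, eligible_subsidy, enrolled_program, exempt_fee, has_dependent, has_valid_id, household_head, identity_verified, priority_flag} — 9 facts.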